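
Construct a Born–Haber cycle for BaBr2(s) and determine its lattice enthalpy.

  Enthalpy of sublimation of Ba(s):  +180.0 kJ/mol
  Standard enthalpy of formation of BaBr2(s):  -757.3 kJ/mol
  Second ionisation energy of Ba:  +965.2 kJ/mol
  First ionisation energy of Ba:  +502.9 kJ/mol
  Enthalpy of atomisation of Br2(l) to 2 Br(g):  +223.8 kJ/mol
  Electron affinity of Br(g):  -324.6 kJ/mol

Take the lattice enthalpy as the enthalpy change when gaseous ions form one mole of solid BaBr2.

U = -1980.0 kJ/mol

ΔHf° = 1·ΔHsub + 1·(ΣIE) + 1·D(Br2) + 2·EA + U
-757.3 = 1·(+180.0) + 1·(+1468.1) + 1·(+223.8) + 2·(-324.6) + U
U = -757.3 − (+1222.7) = -1980.0 kJ/mol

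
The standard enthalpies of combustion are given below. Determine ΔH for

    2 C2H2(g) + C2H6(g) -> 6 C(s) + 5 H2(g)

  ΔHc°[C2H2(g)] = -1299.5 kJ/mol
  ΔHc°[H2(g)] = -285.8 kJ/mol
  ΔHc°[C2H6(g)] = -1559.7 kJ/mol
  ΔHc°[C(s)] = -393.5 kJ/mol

ΔH = -368.7 kJ/mol

Using ΔH = Σ nΔHc°(reactants) − Σ nΔHc°(products):
= [2·(-1299.5) + 1·(-1559.7)] − [6·(-393.5) + 5·(-285.8)]
= -368.7 kJ/mol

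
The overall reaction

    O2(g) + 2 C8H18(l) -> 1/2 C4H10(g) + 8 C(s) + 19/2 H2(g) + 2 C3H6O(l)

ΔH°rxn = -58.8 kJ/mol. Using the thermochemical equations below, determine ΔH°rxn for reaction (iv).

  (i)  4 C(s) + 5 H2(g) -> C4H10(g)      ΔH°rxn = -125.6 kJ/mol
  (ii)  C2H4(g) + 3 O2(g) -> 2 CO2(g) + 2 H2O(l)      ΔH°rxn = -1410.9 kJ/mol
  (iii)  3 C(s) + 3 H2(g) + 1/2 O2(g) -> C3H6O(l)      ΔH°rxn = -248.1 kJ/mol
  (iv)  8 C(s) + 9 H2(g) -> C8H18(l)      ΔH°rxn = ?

(i) × 1/2 (scale by 1/2 for the 1/2 C4H10(g)): (1/2)·(-125.6) = -62.8 kJ/mol
(ii): not needed (C2H4(g) appears nowhere else).
(iii) × 2 (×2 to match 2 C3H6O(l) in the target): (2)·(-248.1) = -496.2 kJ/mol
(iv) reversed and × 2 (reverse to put C8H18(l) on the reactant side; scale by 2 for the 2 C8H18(l)): contributes −2·x
-58.8 = (-62.8) + (-496.2) − 2·x
x = (-58.8 − (-559.0)) / (-2) = -250.1 kJ/mol

ΔH°rxn = -250.1 kJ/mol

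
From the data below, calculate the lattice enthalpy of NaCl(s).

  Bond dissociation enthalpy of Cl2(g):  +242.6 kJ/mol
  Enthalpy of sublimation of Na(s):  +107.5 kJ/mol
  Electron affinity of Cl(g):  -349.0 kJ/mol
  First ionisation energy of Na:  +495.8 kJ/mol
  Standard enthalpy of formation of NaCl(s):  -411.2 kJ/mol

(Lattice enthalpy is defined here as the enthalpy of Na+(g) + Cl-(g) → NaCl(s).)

ΔHf° = 1·ΔHsub + 1·(ΣIE) + 1/2·D(Cl2) + 1·EA + U
-411.2 = 1·(+107.5) + 1·(+495.8) + 1/2·(+242.6) + 1·(-349.0) + U
U = -411.2 − (+375.6) = -786.8 kJ/mol

U = -786.8 kJ/mol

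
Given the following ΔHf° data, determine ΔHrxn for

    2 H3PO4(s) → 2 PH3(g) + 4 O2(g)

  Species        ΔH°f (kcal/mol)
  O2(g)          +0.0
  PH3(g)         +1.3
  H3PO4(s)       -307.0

ΔHrxn = 616.6 kcal/mol

Products: 2·(+1.3) + 4·(+0.0) = +2.6
Reactants: 2·(-307.0) = -614.0
ΔHrxn = (+2.6) − (-614.0) = 616.6 kcal/mol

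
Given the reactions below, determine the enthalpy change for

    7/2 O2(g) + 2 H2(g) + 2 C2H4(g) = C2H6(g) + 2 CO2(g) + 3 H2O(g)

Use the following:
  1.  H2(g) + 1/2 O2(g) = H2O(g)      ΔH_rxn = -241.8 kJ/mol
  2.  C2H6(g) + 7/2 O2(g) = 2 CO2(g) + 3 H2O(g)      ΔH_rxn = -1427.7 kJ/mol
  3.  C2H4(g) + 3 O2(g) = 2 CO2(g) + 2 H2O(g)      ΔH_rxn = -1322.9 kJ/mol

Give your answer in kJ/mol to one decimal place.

eq. 1 × 2 (×2 to match 2 H2(g) in the target): (2)·(-241.8) = -483.6 kJ/mol
eq. 2 reversed (reverse to put C2H6(g) on the product side): +1427.7 kJ/mol
eq. 3 × 2 (×2 to match 2 C2H4(g) in the target): (2)·(-1322.9) = -2645.8 kJ/mol
Combining the equations, ΔH_rxn = (2)·(-241.8) + (-1)·(-1427.7) + (2)·(-1322.9) = -1701.7 kJ/mol

ΔH_rxn = -1701.7 kJ/mol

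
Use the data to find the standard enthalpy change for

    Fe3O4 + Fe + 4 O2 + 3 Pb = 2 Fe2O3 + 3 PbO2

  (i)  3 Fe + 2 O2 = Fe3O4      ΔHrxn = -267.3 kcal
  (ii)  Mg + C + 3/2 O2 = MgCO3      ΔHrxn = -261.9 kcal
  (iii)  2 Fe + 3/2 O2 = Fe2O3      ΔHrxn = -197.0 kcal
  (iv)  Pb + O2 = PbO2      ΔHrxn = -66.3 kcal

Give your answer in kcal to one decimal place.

ΔHrxn = -325.6 kcal

(i) reversed: +267.3 kcal
(ii): not needed.
(iii) × 2: (2)·(-197.0) = -394.0 kcal
(iv) × 3: (3)·(-66.3) = -198.9 kcal
Combining the equations, ΔHrxn = (+267.3) + (-394.0) + (-198.9) = -325.6 kcal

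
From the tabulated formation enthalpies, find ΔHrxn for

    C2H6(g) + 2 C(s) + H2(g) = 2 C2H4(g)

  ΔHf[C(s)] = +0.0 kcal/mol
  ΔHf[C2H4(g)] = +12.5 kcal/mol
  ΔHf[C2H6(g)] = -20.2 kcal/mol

ΔHrxn = 45.2 kcal/mol

Products: 2·(+12.5) = +25.0
Reactants: 1·(-20.2) + 2·(+0.0) + 1·(+0.0) = -20.2
ΔHrxn = (+25.0) − (-20.2) = 45.2 kcal/mol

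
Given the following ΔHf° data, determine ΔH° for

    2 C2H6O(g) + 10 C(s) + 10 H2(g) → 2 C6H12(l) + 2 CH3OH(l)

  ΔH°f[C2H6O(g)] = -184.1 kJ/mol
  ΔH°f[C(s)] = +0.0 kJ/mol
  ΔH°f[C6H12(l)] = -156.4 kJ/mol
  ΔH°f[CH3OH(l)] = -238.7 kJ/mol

Products: 2·(-156.4) + 2·(-238.7) = -790.2
Reactants: 2·(-184.1) + 10·(+0.0) + 10·(+0.0) = -368.2
ΔH° = (-790.2) − (-368.2) = -422.0 kJ/mol

ΔH° = -422.0 kJ/mol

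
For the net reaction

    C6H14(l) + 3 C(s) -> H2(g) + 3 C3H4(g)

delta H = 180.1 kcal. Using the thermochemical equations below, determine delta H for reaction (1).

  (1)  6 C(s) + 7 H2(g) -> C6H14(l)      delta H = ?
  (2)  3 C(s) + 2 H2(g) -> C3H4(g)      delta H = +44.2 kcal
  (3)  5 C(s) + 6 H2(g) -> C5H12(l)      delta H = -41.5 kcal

delta H = -47.5 kcal

(1) reversed: contributes −x
(2) × 3: (3)·(+44.2) = +132.6 kcal
(3): not needed.
+180.1 = (+132.6) − x
x = (+180.1 − (+132.6)) / (-1) = -47.5 kcal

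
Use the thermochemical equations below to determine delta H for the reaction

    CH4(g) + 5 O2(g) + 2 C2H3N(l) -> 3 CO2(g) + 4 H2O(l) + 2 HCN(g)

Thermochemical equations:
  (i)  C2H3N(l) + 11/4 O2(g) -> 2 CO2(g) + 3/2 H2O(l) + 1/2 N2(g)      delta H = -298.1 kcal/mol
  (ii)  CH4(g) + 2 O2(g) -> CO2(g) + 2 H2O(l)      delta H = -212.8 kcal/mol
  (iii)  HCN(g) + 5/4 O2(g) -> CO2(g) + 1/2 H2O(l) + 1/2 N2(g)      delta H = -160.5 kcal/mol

(i) × 2 (scale by 2 for the 2 C2H3N(l)): (2)·(-298.1) = -596.2 kcal/mol
(ii) as written (CH4(g) already on the reactant side): -212.8 kcal/mol
(iii) reversed and × 2 (reverse to put HCN(g) on the product side; scale by 2 for the 2 HCN(g)): (-2)·(-160.5) = +321.0 kcal/mol
By Hess's law, delta H = (-596.2) + (-212.8) + (+321.0) = -488.0 kcal/mol

delta H = -488.0 kcal/mol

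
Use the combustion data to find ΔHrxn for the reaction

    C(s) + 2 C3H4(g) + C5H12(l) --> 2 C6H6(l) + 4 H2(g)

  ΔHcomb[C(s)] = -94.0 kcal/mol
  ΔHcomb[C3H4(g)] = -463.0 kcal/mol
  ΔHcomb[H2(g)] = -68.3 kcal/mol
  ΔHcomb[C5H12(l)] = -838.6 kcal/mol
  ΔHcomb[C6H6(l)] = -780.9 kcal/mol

ΔHrxn = -23.6 kcal/mol

With combustion enthalpies, reactants minus products:
= [1·(-94.0) + 2·(-463.0) + 1·(-838.6)] − [2·(-780.9) + 4·(-68.3)]
= -23.6 kcal/mol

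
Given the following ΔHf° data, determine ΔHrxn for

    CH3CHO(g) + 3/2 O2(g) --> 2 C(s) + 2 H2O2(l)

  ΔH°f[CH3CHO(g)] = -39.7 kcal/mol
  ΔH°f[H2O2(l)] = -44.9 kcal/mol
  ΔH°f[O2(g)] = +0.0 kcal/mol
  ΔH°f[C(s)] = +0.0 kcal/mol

ΔH°rxn = Σ nΔHf°(products) − Σ nΔHf°(reactants).
Products: 2·(+0.0) + 2·(-44.9) = -89.8
Reactants: 1·(-39.7) + 3/2·(+0.0) = -39.7
ΔHrxn = (-89.8) − (-39.7) = -50.1 kcal/mol

ΔHrxn = -50.1 kcal/mol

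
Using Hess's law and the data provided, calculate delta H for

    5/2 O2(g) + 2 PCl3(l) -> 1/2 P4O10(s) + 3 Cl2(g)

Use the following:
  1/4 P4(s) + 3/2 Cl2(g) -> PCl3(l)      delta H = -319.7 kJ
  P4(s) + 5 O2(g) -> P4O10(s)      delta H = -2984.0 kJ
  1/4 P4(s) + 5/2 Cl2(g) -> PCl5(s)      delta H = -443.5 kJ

delta H = -852.6 kJ

equation 1 reversed and × 2: (-2)·(-319.7) = +639.4 kJ
equation 2 × 1/2: (1/2)·(-2984.0) = -1492.0 kJ
equation 3: not needed.
delta H = (-2)·(-319.7) + (1/2)·(-2984.0) = -852.6 kJ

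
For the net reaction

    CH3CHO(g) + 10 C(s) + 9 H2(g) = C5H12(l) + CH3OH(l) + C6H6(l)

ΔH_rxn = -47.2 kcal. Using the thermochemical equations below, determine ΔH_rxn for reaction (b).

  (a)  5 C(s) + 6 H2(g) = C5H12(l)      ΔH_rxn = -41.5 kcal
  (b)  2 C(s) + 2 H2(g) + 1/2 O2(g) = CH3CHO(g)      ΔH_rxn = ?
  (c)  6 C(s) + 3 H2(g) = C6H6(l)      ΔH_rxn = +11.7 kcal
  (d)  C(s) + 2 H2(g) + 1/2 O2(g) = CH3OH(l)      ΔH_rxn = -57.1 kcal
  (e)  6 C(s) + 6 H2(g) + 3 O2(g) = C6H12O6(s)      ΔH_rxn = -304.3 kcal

(a) as written (C5H12(l) already on the product side): -41.5 kcal
(b) reversed (reverse to put CH3CHO(g) on the reactant side): contributes −x
(c) as written (C6H6(l) already on the product side): +11.7 kcal
(d) as written (CH3OH(l) already on the product side): -57.1 kcal
(e): not needed (C6H12O6(s) appears nowhere else).
-47.2 = (-41.5) + (+11.7) + (-57.1) − x
x = (-47.2 − (-86.9)) / (-1) = -39.7 kcal

ΔH_rxn = -39.7 kcal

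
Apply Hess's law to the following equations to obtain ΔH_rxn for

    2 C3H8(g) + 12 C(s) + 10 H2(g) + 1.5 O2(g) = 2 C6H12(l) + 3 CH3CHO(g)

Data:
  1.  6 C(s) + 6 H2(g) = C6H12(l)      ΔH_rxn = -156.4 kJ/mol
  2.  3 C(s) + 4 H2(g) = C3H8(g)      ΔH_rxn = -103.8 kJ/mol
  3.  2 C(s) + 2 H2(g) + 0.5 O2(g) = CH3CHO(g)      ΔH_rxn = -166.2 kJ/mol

eq. 1 × 2: (2)·(-156.4) = -312.8 kJ/mol
eq. 2 reversed and × 2: (-2)·(-103.8) = +207.6 kJ/mol
eq. 3 × 3: (3)·(-166.2) = -498.6 kJ/mol
ΔH_rxn = (2)·(-156.4) + (-2)·(-103.8) + (3)·(-166.2) = -603.8 kJ/mol

ΔH_rxn = -603.8 kJ/mol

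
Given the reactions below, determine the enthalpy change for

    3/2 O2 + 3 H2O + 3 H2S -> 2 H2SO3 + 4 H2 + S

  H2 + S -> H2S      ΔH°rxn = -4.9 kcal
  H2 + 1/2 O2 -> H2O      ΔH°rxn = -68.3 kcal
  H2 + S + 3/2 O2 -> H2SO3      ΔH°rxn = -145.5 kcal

ΔH°rxn = -71.4 kcal

equation 1 reversed and × 3: (-3)·(-4.9) = +14.7 kcal
equation 2 reversed and × 3: (-3)·(-68.3) = +204.9 kcal
equation 3 × 2: (2)·(-145.5) = -291.0 kcal
Summing the manipulated equations, ΔH°rxn = (-3)·(-4.9) + (-3)·(-68.3) + (2)·(-145.5) = -71.4 kcal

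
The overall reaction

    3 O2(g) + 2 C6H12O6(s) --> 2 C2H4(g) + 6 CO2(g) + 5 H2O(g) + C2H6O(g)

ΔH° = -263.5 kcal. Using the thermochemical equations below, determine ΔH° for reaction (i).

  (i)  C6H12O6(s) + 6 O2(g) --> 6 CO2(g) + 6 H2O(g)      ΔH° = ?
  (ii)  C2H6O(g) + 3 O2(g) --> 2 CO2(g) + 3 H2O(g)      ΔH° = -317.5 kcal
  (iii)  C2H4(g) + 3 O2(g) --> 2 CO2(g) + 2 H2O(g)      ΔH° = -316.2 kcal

ΔH° = -606.7 kcal

(i) × 2: contributes 2·x
(ii) reversed: +317.5 kcal
(iii) reversed and × 2: (-2)·(-316.2) = +632.4 kcal
-263.5 = (+317.5) + (+632.4) + 2·x
x = (-263.5 − (+949.9)) / (2) = -606.7 kcal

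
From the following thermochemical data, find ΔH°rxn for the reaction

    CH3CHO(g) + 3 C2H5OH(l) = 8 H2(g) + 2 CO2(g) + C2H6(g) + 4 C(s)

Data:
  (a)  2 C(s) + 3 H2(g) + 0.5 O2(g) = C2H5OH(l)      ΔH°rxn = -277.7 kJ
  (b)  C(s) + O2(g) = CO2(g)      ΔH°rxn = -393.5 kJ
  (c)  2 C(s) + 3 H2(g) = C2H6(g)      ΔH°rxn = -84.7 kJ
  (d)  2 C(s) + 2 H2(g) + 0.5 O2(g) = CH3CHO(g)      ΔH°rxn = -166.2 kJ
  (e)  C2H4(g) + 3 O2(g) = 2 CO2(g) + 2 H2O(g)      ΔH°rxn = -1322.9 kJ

(a) reversed and × 3: (-3)·(-277.7) = +833.1 kJ
(b) × 2: (2)·(-393.5) = -787.0 kJ
(c) as written: -84.7 kJ
(d) reversed: +166.2 kJ
(e): not needed.
ΔH°rxn = (-3)·(-277.7) + (2)·(-393.5) + (1)·(-84.7) + (-1)·(-166.2) = 127.6 kJ

ΔH°rxn = 127.6 kJ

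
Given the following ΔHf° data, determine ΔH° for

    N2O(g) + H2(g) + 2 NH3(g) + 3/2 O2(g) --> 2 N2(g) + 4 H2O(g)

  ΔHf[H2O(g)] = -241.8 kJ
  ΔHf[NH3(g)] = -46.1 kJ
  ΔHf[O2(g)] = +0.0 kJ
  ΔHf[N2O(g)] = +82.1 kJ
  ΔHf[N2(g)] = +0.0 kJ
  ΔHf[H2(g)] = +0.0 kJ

ΔH° = -957.1 kJ

Products: 2·(+0.0) + 4·(-241.8) = -967.2
Reactants: 1·(+82.1) + 1·(+0.0) + 2·(-46.1) + 3/2·(+0.0) = -10.1
ΔH° = (-967.2) − (-10.1) = -957.1 kJ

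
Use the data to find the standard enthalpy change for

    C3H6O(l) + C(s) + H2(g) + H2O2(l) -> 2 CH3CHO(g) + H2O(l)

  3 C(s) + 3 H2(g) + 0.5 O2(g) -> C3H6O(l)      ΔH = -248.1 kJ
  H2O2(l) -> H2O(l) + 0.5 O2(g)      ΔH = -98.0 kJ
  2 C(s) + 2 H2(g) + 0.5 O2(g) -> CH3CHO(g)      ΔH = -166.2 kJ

equation 1 reversed: +248.1 kJ
equation 2 as written: -98.0 kJ
equation 3 × 2: (2)·(-166.2) = -332.4 kJ
ΔH = (-1)·(-248.1) + (1)·(-98.0) + (2)·(-166.2) = -182.3 kJ

ΔH = -182.3 kJ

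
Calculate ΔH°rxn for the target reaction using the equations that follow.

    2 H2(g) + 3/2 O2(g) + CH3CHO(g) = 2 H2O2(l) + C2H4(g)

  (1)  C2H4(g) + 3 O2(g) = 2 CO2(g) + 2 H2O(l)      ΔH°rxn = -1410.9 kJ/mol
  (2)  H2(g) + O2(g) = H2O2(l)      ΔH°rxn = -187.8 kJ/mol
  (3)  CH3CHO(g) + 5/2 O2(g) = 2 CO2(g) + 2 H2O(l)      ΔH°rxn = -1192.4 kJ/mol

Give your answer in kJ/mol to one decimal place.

ΔH°rxn = -157.1 kJ/mol

(1) reversed (reverse to put C2H4(g) on the product side): +1410.9 kJ/mol
(2) × 2 (×2 to match 2 H2O2(l) in the target): (2)·(-187.8) = -375.6 kJ/mol
(3) as written (CH3CHO(g) already on the reactant side): -1192.4 kJ/mol
By Hess's law, ΔH°rxn = (-1)·(-1410.9) + (2)·(-187.8) + (1)·(-1192.4) = -157.1 kJ/mol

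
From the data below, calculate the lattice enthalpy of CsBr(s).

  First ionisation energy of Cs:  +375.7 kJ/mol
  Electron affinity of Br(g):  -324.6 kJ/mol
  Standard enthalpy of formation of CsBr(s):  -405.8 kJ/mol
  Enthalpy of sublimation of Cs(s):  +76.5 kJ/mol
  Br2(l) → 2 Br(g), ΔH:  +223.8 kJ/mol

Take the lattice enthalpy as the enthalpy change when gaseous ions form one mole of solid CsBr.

ΔHf° = 1·ΔHsub + 1·(ΣIE) + 1/2·D(Br2) + 1·EA + U
-405.8 = 1·(+76.5) + 1·(+375.7) + 1/2·(+223.8) + 1·(-324.6) + U
U = -405.8 − (+239.5) = -645.3 kJ/mol

U = -645.3 kJ/mol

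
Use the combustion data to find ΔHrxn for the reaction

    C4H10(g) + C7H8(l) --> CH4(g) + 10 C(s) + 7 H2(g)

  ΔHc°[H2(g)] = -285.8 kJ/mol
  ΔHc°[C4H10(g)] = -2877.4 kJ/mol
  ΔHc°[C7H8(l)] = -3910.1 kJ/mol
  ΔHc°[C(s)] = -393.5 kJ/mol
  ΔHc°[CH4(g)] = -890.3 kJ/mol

With combustion enthalpies, reactants minus products:
= [1·(-2877.4) + 1·(-3910.1)] − [1·(-890.3) + 10·(-393.5) + 7·(-285.8)]
= 38.4 kJ/mol

ΔHrxn = 38.4 kJ/mol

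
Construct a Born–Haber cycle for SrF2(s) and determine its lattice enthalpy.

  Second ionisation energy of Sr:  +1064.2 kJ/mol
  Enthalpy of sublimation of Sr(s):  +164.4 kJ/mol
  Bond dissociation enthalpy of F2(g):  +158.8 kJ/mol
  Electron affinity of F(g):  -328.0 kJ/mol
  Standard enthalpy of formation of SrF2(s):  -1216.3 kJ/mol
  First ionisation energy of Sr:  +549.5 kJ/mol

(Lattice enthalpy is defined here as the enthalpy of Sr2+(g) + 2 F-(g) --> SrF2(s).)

ΔHf° = 1·ΔHsub + 1·(ΣIE) + 1·D(F2) + 2·EA + U
-1216.3 = 1·(+164.4) + 1·(+1613.7) + 1·(+158.8) + 2·(-328.0) + U
U = -1216.3 − (+1280.9) = -2497.2 kJ/mol

U = -2497.2 kJ/mol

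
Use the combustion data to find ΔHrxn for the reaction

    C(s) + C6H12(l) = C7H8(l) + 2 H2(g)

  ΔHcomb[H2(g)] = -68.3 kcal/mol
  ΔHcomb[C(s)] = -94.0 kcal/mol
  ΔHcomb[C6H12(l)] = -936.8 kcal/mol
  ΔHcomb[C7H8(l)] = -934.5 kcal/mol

Using ΔH = Σ nΔHc°(reactants) − Σ nΔHc°(products):
= [1·(-94.0) + 1·(-936.8)] − [1·(-934.5) + 2·(-68.3)]
= 40.3 kcal/mol

ΔHrxn = 40.3 kcal/mol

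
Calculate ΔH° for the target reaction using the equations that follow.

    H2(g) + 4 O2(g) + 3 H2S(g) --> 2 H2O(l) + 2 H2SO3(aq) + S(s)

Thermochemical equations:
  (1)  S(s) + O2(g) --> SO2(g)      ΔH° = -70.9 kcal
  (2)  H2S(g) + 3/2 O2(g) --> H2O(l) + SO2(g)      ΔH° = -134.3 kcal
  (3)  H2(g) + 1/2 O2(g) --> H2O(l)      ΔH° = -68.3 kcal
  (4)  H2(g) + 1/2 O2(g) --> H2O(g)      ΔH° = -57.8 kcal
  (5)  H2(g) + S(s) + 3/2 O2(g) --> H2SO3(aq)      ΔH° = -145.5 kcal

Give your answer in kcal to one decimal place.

ΔH° = -412.9 kcal

(1) reversed and × 3: (-3)·(-70.9) = +212.7 kcal
(2) × 3 (×3 to match 3 H2S(g) in the target): (3)·(-134.3) = -402.9 kcal
(3) reversed: +68.3 kcal
(4): not needed (H2O(g) appears nowhere else).
(5) × 2 (scale by 2 for the 2 H2SO3(aq)): (2)·(-145.5) = -291.0 kcal
ΔH° = (-3)·(-70.9) + (3)·(-134.3) + (-1)·(-68.3) + (2)·(-145.5) = -412.9 kcal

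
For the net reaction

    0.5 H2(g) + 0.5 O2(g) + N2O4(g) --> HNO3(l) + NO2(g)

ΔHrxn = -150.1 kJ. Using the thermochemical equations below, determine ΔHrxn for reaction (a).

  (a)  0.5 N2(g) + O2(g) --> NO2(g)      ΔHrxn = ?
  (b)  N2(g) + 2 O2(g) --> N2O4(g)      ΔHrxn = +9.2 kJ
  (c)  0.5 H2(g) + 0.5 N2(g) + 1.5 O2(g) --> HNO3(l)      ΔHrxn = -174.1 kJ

ΔHrxn = 33.2 kJ

(a) as written: contributes x
(b) reversed: -9.2 kJ
(c) as written: -174.1 kJ
-150.1 = (-9.2) + (-174.1) + x
x = (-150.1 − (-183.3)) / (1) = 33.2 kJ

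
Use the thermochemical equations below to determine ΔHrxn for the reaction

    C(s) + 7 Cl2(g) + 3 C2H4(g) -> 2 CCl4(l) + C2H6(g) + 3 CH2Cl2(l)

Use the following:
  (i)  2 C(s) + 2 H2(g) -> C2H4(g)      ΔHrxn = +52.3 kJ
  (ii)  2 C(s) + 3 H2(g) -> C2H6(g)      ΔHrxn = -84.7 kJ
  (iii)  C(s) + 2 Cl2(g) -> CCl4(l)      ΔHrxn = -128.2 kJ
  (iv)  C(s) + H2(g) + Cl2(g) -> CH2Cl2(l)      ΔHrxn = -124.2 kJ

ΔHrxn = -870.6 kJ

(i) reversed and × 3 (C2H4(g) must end up as a reactant; scale by 3 for the 3 C2H4(g)): (-3)·(+52.3) = -156.9 kJ
(ii) as written (C2H6(g) already on the product side): -84.7 kJ
(iii) × 2 (×2 to match 2 CCl4(l) in the target): (2)·(-128.2) = -256.4 kJ
(iv) × 3 (scale by 3 for the 3 CH2Cl2(l)): (3)·(-124.2) = -372.6 kJ
By Hess's law, ΔHrxn = (-3)·(+52.3) + (1)·(-84.7) + (2)·(-128.2) + (3)·(-124.2) = -870.6 kJ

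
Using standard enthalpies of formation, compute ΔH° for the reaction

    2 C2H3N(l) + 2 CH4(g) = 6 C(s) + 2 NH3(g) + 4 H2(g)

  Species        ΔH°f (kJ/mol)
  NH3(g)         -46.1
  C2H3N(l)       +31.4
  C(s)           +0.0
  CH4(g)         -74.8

ΔH° = -5.4 kJ/mol

Products: 6·(+0.0) + 2·(-46.1) + 4·(+0.0) = -92.2
Reactants: 2·(+31.4) + 2·(-74.8) = -86.8
ΔH° = (-92.2) − (-86.8) = -5.4 kJ/mol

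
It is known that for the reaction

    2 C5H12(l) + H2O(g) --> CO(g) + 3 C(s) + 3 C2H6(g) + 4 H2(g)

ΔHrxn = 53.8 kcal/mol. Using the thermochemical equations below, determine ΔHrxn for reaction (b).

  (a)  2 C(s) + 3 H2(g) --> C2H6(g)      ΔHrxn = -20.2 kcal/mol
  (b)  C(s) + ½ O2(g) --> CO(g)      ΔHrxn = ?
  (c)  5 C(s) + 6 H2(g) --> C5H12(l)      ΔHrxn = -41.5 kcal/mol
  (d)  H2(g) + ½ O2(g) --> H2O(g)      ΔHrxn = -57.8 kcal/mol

(a) × 3: (3)·(-20.2) = -60.6 kcal/mol
(b) as written: contributes x
(c) reversed and × 2: (-2)·(-41.5) = +83.0 kcal/mol
(d) reversed: +57.8 kcal/mol
+53.8 = (-60.6) + (+83.0) + (+57.8) + x
x = (+53.8 − (+80.2)) / (1) = -26.4 kcal/mol

ΔHrxn = -26.4 kcal/mol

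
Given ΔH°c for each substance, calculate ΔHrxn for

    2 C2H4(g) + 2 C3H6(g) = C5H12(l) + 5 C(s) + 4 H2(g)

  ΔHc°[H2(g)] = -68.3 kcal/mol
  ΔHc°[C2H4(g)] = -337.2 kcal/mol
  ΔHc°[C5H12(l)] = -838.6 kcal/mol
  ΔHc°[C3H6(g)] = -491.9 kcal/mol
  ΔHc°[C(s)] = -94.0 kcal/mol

ΔHrxn = -76.4 kcal/mol

With combustion enthalpies, reactants minus products:
= [2·(-337.2) + 2·(-491.9)] − [1·(-838.6) + 5·(-94.0) + 4·(-68.3)]
= -76.4 kcal/mol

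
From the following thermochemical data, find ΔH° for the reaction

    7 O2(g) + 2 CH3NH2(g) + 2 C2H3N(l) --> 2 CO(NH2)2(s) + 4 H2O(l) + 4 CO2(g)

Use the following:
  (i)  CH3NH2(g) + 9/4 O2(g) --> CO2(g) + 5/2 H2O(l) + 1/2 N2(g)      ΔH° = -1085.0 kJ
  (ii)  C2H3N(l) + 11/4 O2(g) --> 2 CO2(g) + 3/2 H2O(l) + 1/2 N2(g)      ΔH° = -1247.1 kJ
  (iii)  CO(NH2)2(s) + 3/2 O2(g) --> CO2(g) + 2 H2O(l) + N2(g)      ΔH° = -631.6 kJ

ΔH° = -3401.0 kJ

(i) × 2: (2)·(-1085.0) = -2170.0 kJ
(ii) × 2: (2)·(-1247.1) = -2494.2 kJ
(iii) reversed and × 2: (-2)·(-631.6) = +1263.2 kJ
ΔH° = (2)·(-1085.0) + (2)·(-1247.1) + (-2)·(-631.6) = -3401.0 kJ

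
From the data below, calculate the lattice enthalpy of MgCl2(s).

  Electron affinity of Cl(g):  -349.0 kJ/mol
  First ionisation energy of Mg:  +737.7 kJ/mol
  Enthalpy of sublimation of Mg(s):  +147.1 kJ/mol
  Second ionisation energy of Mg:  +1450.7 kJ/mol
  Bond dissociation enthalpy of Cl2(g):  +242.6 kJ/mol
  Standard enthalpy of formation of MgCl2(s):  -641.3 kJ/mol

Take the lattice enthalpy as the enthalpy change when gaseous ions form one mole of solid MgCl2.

ΔHf° = 1·ΔHsub + 1·(ΣIE) + 1·D(Cl2) + 2·EA + U
-641.3 = 1·(+147.1) + 1·(+2188.4) + 1·(+242.6) + 2·(-349.0) + U
U = -641.3 − (+1880.1) = -2521.4 kJ/mol

U = -2521.4 kJ/mol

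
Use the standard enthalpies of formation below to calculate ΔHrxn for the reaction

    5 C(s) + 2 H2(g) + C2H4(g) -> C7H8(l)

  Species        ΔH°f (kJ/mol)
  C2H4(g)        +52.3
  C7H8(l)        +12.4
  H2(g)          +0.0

Products: 1·(+12.4) = +12.4
Reactants: 5·(+0.0) + 2·(+0.0) + 1·(+52.3) = +52.3
ΔHrxn = (+12.4) − (+52.3) = -39.9 kJ/mol

ΔHrxn = -39.9 kJ/mol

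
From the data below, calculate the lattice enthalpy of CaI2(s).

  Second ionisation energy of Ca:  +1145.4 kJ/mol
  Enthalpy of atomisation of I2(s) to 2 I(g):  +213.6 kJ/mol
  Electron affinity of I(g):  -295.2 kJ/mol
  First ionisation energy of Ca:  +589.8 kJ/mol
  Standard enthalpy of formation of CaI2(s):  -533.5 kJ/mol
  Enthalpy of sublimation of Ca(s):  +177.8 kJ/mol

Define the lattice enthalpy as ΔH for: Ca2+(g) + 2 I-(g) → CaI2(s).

ΔHf° = 1·ΔHsub + 1·(ΣIE) + 1·D(I2) + 2·EA + U
-533.5 = 1·(+177.8) + 1·(+1735.2) + 1·(+213.6) + 2·(-295.2) + U
U = -533.5 − (+1536.2) = -2069.7 kJ/mol

U = -2069.7 kJ/mol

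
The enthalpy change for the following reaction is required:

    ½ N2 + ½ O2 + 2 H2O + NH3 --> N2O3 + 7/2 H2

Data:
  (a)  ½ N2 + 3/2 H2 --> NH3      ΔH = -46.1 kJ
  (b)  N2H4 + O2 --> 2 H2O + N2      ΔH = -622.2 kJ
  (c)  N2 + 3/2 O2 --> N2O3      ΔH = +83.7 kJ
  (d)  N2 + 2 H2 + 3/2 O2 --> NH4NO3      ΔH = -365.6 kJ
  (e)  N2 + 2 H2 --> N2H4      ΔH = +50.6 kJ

(a) reversed (reverse to put NH3 on the reactant side): +46.1 kJ
(b) reversed (H2O must end up as a reactant): +622.2 kJ
(c) as written (N2O3 already on the product side): +83.7 kJ
(d): not needed (NH4NO3 appears nowhere else).
(e) reversed: -50.6 kJ
By Hess's law, ΔH = (-1)·(-46.1) + (-1)·(-622.2) + (1)·(+83.7) + (-1)·(+50.6) = 701.4 kJ

ΔH = 701.4 kJ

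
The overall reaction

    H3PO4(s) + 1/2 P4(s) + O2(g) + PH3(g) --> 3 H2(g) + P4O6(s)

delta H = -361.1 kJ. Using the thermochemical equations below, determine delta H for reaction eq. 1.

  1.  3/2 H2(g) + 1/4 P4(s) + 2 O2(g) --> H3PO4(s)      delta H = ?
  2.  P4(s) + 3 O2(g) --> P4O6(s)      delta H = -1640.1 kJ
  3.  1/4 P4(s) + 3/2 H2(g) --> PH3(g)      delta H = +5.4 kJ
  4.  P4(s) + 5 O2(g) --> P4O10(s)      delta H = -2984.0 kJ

eq. 1 reversed: contributes −x
eq. 2 as written: -1640.1 kJ
eq. 3 reversed: -5.4 kJ
eq. 4: not needed.
-361.1 = (-1640.1) + (-5.4) − x
x = (-361.1 − (-1645.5)) / (-1) = -1284.4 kJ

delta H = -1284.4 kJ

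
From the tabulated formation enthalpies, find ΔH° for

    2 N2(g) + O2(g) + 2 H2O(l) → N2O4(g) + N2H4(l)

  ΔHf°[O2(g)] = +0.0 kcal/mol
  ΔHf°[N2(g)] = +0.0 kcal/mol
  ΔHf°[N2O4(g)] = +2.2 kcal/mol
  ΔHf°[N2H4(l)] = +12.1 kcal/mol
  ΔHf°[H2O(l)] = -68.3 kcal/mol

Products: 1·(+2.2) + 1·(+12.1) = +14.3
Reactants: 2·(+0.0) + 1·(+0.0) + 2·(-68.3) = -136.6
ΔH° = (+14.3) − (-136.6) = 150.9 kcal/mol

ΔH° = 150.9 kcal/mol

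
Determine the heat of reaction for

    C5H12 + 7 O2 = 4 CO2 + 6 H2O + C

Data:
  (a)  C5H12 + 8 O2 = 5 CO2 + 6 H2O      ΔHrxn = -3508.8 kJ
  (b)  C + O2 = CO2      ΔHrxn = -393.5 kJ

(a) as written: -3508.8 kJ
(b) reversed: +393.5 kJ
Combining the equations, ΔHrxn = (1)·(-3508.8) + (-1)·(-393.5) = -3115.3 kJ

ΔHrxn = -3115.3 kJ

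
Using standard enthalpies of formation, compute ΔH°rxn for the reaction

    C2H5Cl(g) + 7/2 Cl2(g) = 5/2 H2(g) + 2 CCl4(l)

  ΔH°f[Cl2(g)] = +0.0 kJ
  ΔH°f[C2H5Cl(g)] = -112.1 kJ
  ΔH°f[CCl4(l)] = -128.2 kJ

ΔH°rxn = -144.3 kJ

ΔH°rxn = Σ nΔHf°(products) − Σ nΔHf°(reactants).
Products: 5/2·(+0.0) + 2·(-128.2) = -256.4
Reactants: 1·(-112.1) + 7/2·(+0.0) = -112.1
ΔH°rxn = (-256.4) − (-112.1) = -144.3 kJ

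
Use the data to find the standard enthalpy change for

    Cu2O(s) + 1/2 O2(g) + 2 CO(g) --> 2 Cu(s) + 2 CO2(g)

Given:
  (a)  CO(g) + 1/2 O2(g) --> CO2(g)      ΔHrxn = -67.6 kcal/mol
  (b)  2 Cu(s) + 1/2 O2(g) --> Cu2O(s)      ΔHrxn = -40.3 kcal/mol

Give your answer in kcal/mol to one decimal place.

(a) × 2: (2)·(-67.6) = -135.2 kcal/mol
(b) reversed: +40.3 kcal/mol
By Hess's law, ΔHrxn = (-135.2) + (+40.3) = -94.9 kcal/mol

ΔHrxn = -94.9 kcal/mol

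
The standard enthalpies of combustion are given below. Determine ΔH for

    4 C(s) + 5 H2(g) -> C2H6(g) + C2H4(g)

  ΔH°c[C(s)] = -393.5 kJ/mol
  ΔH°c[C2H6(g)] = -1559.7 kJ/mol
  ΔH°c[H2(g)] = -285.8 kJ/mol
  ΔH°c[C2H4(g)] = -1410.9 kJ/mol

ΔH = -32.4 kJ/mol

Using ΔH = Σ nΔHc°(reactants) − Σ nΔHc°(products):
= [4·(-393.5) + 5·(-285.8)] − [1·(-1559.7) + 1·(-1410.9)]
= -32.4 kJ/mol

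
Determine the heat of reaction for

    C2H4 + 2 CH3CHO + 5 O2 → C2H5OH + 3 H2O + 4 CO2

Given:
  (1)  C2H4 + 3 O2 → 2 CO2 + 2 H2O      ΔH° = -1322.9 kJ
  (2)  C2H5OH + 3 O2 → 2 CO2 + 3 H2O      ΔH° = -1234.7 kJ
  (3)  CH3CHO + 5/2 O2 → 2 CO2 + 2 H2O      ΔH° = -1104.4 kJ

(1) as written: -1322.9 kJ
(2) reversed: +1234.7 kJ
(3) × 2: (2)·(-1104.4) = -2208.8 kJ
Since enthalpy is a state function, ΔH° = (1)·(-1322.9) + (-1)·(-1234.7) + (2)·(-1104.4) = -2297.0 kJ

ΔH° = -2297.0 kJ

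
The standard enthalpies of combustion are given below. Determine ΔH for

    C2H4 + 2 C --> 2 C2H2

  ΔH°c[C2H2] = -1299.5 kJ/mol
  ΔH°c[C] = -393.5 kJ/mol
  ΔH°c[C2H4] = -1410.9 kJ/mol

ΔH = 401.1 kJ/mol

Using ΔH = Σ nΔHc°(reactants) − Σ nΔHc°(products):
= [1·(-1410.9) + 2·(-393.5)] − [2·(-1299.5)]
= 401.1 kJ/mol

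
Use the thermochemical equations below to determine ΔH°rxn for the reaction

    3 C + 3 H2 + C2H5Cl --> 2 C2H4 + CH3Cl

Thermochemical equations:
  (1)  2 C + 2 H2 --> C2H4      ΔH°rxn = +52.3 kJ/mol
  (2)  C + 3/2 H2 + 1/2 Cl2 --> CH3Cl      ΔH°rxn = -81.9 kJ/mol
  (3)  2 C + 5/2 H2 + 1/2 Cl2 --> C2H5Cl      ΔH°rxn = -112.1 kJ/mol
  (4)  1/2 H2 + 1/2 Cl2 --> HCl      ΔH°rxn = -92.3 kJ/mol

ΔH°rxn = 134.8 kJ/mol

(1) × 2 (×2 to match 2 C2H4 in the target): (2)·(+52.3) = +104.6 kJ/mol
(2) as written (CH3Cl already on the product side): -81.9 kJ/mol
(3) reversed (C2H5Cl must end up as a reactant): +112.1 kJ/mol
(4): not needed (HCl appears nowhere else).
Summing the manipulated equations, ΔH°rxn = (+104.6) + (-81.9) + (+112.1) = 134.8 kJ/mol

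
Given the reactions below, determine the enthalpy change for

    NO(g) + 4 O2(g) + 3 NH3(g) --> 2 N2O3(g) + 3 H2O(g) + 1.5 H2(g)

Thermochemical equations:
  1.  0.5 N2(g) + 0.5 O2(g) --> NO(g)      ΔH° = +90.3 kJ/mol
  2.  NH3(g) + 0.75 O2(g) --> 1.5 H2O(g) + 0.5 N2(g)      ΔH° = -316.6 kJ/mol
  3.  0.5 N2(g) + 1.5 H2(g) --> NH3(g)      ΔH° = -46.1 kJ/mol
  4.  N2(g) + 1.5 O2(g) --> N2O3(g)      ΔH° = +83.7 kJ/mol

eq. 1 reversed (NO(g) must end up as a reactant): -90.3 kJ/mol
eq. 2 × 2 (scale by 2 for the 3 H2O(g)): (2)·(-316.6) = -633.2 kJ/mol
eq. 3 reversed (H2(g) must end up as a product): +46.1 kJ/mol
eq. 4 × 2 (×2 to match 2 N2O3(g) in the target): (2)·(+83.7) = +167.4 kJ/mol
Summing the manipulated equations, ΔH° = (-90.3) + (-633.2) + (+46.1) + (+167.4) = -510.0 kJ/mol

ΔH° = -510.0 kJ/mol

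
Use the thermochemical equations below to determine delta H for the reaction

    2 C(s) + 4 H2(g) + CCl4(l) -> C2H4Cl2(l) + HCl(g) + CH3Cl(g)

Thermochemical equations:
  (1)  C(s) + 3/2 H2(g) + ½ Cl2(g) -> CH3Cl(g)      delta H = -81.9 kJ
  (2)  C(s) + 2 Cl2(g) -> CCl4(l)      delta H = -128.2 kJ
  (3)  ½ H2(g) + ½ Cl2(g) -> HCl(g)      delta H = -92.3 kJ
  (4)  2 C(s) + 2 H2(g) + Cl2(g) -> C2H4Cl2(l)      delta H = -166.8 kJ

delta H = -212.8 kJ

(1) as written: -81.9 kJ
(2) reversed: +128.2 kJ
(3) as written: -92.3 kJ
(4) as written: -166.8 kJ
By Hess's law, delta H = (-81.9) + (+128.2) + (-92.3) + (-166.8) = -212.8 kJ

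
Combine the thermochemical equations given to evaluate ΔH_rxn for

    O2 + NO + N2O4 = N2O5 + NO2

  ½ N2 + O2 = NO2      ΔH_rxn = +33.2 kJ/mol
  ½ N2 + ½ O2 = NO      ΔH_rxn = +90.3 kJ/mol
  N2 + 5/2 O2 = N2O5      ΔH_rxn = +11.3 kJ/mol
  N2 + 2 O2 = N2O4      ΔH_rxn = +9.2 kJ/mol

equation 1 as written: +33.2 kJ/mol
equation 2 reversed: -90.3 kJ/mol
equation 3 as written: +11.3 kJ/mol
equation 4 reversed: -9.2 kJ/mol
Since enthalpy is a state function, ΔH_rxn = (+33.2) + (-90.3) + (+11.3) + (-9.2) = -55.0 kJ/mol

ΔH_rxn = -55.0 kJ/mol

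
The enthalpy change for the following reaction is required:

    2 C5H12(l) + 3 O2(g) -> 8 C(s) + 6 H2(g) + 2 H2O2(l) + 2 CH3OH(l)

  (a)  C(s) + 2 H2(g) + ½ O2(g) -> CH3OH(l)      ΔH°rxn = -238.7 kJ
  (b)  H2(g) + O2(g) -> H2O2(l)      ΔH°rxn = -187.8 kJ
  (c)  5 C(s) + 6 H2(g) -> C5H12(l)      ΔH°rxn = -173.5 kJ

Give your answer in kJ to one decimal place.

(a) × 2 (×2 to match 2 CH3OH(l) in the target): (2)·(-238.7) = -477.4 kJ
(b) × 2 (scale by 2 for the 2 H2O2(l)): (2)·(-187.8) = -375.6 kJ
(c) reversed and × 2 (reverse to put C5H12(l) on the reactant side; ×2 to match 2 C5H12(l) in the target): (-2)·(-173.5) = +347.0 kJ
Since enthalpy is a state function, ΔH°rxn = (-477.4) + (-375.6) + (+347.0) = -506.0 kJ

ΔH°rxn = -506.0 kJ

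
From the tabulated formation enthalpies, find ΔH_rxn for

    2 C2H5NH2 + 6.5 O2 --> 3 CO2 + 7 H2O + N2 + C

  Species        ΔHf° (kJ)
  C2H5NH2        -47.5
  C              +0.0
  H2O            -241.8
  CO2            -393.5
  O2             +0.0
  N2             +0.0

Products: 3·(-393.5) + 7·(-241.8) + 1·(+0.0) + 1·(+0.0) = -2873.1
Reactants: 2·(-47.5) + 13/2·(+0.0) = -95.0
ΔH_rxn = (-2873.1) − (-95.0) = -2778.1 kJ

ΔH_rxn = -2778.1 kJ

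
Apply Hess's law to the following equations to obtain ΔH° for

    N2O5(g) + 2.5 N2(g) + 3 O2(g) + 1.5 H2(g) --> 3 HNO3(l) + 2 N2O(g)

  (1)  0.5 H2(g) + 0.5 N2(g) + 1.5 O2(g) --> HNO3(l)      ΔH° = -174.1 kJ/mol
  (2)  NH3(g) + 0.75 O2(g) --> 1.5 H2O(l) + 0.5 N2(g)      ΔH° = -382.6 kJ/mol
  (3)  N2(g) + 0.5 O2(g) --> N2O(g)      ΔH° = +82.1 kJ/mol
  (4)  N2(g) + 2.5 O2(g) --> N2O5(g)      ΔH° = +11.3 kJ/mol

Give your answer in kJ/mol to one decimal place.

ΔH° = -369.4 kJ/mol

(1) × 3 (×3 to match 3 HNO3(l) in the target): (3)·(-174.1) = -522.3 kJ/mol
(2): not needed (H2O(l) appears nowhere else).
(3) × 2 (scale by 2 for the 2 N2O(g)): (2)·(+82.1) = +164.2 kJ/mol
(4) reversed (N2O5(g) must end up as a reactant): -11.3 kJ/mol
By Hess's law, ΔH° = (3)·(-174.1) + (2)·(+82.1) + (-1)·(+11.3) = -369.4 kJ/mol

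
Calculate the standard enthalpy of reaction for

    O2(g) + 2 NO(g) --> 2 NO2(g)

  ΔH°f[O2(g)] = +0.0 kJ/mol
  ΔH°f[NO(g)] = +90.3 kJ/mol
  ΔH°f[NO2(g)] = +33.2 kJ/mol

Products: 2·(+33.2) = +66.4
Reactants: 1·(+0.0) + 2·(+90.3) = +180.6
ΔH°rxn = (+66.4) − (+180.6) = -114.2 kJ/mol

ΔH°rxn = -114.2 kJ/mol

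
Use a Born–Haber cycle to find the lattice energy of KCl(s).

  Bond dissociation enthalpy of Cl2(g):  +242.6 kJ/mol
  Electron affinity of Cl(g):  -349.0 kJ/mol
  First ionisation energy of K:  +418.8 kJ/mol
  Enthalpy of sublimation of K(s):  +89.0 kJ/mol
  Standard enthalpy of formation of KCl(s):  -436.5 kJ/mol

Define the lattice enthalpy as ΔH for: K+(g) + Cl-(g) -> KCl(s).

ΔHf° = 1·ΔHsub + 1·(ΣIE) + 1/2·D(Cl2) + 1·EA + U
-436.5 = 1·(+89.0) + 1·(+418.8) + 1/2·(+242.6) + 1·(-349.0) + U
U = -436.5 − (+280.1) = -716.6 kJ/mol

U = -716.6 kJ/mol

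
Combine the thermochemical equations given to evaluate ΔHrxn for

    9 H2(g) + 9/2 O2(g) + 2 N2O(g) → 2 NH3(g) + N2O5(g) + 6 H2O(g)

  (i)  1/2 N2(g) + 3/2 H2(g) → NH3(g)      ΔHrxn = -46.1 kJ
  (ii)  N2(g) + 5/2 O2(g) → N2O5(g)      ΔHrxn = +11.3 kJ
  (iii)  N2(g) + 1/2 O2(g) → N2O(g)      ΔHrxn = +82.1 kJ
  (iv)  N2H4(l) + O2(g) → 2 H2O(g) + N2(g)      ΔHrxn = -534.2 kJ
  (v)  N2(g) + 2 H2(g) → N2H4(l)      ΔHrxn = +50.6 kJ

ΔHrxn = -1695.9 kJ

(i) × 2: (2)·(-46.1) = -92.2 kJ
(ii) as written: +11.3 kJ
(iii) reversed and × 2: (-2)·(+82.1) = -164.2 kJ
(iv) × 3: (3)·(-534.2) = -1602.6 kJ
(v) × 3: (3)·(+50.6) = +151.8 kJ
Summing the manipulated equations, ΔHrxn = (2)·(-46.1) + (1)·(+11.3) + (-2)·(+82.1) + (3)·(-534.2) + (3)·(+50.6) = -1695.9 kJ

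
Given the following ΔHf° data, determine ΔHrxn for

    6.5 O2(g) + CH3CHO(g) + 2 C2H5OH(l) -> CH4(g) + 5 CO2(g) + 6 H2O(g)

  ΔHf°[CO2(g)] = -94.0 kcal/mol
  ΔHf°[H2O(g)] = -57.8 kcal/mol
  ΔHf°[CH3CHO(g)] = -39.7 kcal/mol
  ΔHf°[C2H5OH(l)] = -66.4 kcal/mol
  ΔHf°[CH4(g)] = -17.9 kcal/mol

ΔH°rxn = Σ nΔHf°(products) − Σ nΔHf°(reactants).
Products: 1·(-17.9) + 5·(-94.0) + 6·(-57.8) = -834.7
Reactants: 13/2·(+0.0) + 1·(-39.7) + 2·(-66.4) = -172.5
ΔHrxn = (-834.7) − (-172.5) = -662.2 kcal/mol

ΔHrxn = -662.2 kcal/mol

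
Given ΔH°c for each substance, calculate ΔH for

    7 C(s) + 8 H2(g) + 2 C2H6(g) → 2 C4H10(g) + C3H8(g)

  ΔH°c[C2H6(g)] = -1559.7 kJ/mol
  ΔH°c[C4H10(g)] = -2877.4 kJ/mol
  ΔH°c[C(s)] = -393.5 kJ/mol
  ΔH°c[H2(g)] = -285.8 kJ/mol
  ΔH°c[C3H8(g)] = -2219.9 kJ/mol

ΔH = -185.6 kJ/mol

With combustion enthalpies, reactants minus products:
= [7·(-393.5) + 8·(-285.8) + 2·(-1559.7)] − [2·(-2877.4) + 1·(-2219.9)]
= -185.6 kJ/mol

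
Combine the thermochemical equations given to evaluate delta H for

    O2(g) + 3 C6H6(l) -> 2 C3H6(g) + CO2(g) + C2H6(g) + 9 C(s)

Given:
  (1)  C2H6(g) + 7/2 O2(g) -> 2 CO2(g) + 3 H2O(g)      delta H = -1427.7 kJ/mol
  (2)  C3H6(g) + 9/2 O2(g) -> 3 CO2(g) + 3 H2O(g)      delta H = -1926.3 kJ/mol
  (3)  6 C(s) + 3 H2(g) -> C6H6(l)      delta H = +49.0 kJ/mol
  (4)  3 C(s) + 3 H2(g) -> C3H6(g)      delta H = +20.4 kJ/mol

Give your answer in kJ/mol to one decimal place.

(1) reversed: +1427.7 kJ/mol
(2) as written: -1926.3 kJ/mol
(3) reversed and × 3: (-3)·(+49.0) = -147.0 kJ/mol
(4) × 3: (3)·(+20.4) = +61.2 kJ/mol
Combining the equations, delta H = (+1427.7) + (-1926.3) + (-147.0) + (+61.2) = -584.4 kJ/mol

delta H = -584.4 kJ/mol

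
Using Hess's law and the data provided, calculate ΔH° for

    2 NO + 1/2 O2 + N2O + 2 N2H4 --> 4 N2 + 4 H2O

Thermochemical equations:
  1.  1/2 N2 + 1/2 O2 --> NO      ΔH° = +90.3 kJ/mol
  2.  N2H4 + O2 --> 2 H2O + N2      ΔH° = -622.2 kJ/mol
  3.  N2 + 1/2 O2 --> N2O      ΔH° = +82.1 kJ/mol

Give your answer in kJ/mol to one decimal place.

ΔH° = -1507.1 kJ/mol

eq. 1 reversed and × 2 (NO must end up as a reactant; ×2 to match 2 NO in the target): (-2)·(+90.3) = -180.6 kJ/mol
eq. 2 × 2 (×2 to match 2 N2H4 in the target): (2)·(-622.2) = -1244.4 kJ/mol
eq. 3 reversed (reverse to put N2O on the reactant side): -82.1 kJ/mol
ΔH° = (-2)·(+90.3) + (2)·(-622.2) + (-1)·(+82.1) = -1507.1 kJ/mol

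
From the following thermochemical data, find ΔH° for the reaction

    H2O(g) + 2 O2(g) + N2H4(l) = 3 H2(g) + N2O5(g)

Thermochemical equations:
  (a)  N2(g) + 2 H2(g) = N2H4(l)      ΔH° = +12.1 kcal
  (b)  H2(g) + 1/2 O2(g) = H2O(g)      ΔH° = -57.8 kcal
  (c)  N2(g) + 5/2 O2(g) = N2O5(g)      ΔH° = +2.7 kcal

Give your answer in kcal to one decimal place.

ΔH° = 48.4 kcal

(a) reversed: -12.1 kcal
(b) reversed: +57.8 kcal
(c) as written: +2.7 kcal
Combining the equations, ΔH° = (-12.1) + (+57.8) + (+2.7) = 48.4 kcal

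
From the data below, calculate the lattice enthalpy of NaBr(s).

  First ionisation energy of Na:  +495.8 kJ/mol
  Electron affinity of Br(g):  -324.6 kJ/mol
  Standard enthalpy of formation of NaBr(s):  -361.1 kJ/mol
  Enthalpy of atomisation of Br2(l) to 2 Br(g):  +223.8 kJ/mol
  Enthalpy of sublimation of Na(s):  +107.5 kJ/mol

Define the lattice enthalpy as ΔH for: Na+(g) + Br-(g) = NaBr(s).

ΔHf° = 1·ΔHsub + 1·(ΣIE) + 1/2·D(Br2) + 1·EA + U
-361.1 = 1·(+107.5) + 1·(+495.8) + 1/2·(+223.8) + 1·(-324.6) + U
U = -361.1 − (+390.6) = -751.7 kJ/mol

U = -751.7 kJ/mol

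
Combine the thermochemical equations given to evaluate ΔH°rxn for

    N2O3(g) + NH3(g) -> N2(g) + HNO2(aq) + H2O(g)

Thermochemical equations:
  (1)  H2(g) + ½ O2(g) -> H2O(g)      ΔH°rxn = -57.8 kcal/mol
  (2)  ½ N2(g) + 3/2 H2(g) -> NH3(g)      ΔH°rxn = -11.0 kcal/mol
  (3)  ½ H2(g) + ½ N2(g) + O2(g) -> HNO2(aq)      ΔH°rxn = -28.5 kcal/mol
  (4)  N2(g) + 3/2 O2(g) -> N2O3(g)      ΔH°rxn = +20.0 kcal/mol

(1) as written: -57.8 kcal/mol
(2) reversed: +11.0 kcal/mol
(3) as written: -28.5 kcal/mol
(4) reversed: -20.0 kcal/mol
Combining the equations, ΔH°rxn = (-57.8) + (+11.0) + (-28.5) + (-20.0) = -95.3 kcal/mol

ΔH°rxn = -95.3 kcal/mol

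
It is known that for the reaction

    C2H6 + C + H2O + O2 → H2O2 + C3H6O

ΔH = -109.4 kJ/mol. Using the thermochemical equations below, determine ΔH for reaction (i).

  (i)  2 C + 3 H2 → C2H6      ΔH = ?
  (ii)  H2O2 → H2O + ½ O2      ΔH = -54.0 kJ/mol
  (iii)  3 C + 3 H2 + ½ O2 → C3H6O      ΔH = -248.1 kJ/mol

ΔH = -84.7 kJ/mol

(i) reversed: contributes −x
(ii) reversed: +54.0 kJ/mol
(iii) as written: -248.1 kJ/mol
-109.4 = (+54.0) + (-248.1) − x
x = (-109.4 − (-194.1)) / (-1) = -84.7 kJ/mol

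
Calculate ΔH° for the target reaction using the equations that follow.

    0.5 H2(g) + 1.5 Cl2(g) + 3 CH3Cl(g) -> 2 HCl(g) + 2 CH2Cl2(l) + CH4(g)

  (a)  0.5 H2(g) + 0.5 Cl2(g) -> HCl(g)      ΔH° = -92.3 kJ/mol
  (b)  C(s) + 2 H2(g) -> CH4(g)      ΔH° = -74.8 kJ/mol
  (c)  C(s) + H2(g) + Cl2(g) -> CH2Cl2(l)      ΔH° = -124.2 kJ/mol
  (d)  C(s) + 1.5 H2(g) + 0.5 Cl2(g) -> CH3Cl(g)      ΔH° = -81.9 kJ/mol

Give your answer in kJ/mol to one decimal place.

ΔH° = -262.1 kJ/mol

(a) × 2 (×2 to match 2 HCl(g) in the target): (2)·(-92.3) = -184.6 kJ/mol
(b) as written (CH4(g) already on the product side): -74.8 kJ/mol
(c) × 2 (×2 to match 2 CH2Cl2(l) in the target): (2)·(-124.2) = -248.4 kJ/mol
(d) reversed and × 3 (reverse to put CH3Cl(g) on the reactant side; scale by 3 for the 3 CH3Cl(g)): (-3)·(-81.9) = +245.7 kJ/mol
Since enthalpy is a state function, ΔH° = (-184.6) + (-74.8) + (-248.4) + (+245.7) = -262.1 kJ/mol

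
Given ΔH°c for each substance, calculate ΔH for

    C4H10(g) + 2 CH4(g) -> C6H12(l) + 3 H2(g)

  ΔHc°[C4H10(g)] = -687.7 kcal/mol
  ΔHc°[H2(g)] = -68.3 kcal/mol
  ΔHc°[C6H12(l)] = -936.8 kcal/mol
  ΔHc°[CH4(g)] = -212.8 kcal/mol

With combustion enthalpies, reactants minus products:
= [1·(-687.7) + 2·(-212.8)] − [1·(-936.8) + 3·(-68.3)]
= 28.4 kcal/mol

ΔH = 28.4 kcal/mol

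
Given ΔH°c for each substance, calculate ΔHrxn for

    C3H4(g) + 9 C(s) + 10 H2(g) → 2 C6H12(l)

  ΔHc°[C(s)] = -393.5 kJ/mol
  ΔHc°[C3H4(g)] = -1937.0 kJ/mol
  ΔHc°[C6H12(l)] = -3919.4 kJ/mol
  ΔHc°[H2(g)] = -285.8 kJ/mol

With combustion enthalpies, reactants minus products:
= [1·(-1937.0) + 9·(-393.5) + 10·(-285.8)] − [2·(-3919.4)]
= -497.7 kJ/mol

ΔHrxn = -497.7 kJ/mol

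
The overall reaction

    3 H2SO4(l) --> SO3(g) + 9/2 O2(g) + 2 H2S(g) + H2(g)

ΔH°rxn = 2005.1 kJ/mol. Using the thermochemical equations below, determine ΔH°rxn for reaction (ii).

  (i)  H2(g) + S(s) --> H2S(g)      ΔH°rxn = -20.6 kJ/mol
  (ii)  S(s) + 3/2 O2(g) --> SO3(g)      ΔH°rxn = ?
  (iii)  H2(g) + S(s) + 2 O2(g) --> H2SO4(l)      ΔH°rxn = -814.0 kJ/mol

ΔH°rxn = -395.7 kJ/mol

(i) × 2: (2)·(-20.6) = -41.2 kJ/mol
(ii) as written: contributes x
(iii) reversed and × 3: (-3)·(-814.0) = +2442.0 kJ/mol
+2005.1 = (-41.2) + (+2442.0) + x
x = (+2005.1 − (+2400.8)) / (1) = -395.7 kJ/mol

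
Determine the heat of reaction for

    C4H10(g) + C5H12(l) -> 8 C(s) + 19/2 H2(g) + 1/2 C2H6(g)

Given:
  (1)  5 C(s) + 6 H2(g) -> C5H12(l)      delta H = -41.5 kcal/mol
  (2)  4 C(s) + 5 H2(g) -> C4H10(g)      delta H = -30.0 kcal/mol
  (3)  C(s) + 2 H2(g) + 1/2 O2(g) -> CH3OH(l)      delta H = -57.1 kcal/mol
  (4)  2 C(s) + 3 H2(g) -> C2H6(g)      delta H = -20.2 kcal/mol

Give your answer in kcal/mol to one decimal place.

delta H = 61.4 kcal/mol

(1) reversed (reverse to put C5H12(l) on the reactant side): +41.5 kcal/mol
(2) reversed (reverse to put C4H10(g) on the reactant side): +30.0 kcal/mol
(3): not needed (O2(g) appears nowhere else).
(4) × 1/2 (×1/2 to match 1/2 C2H6(g) in the target): (1/2)·(-20.2) = -10.1 kcal/mol
By Hess's law, delta H = (+41.5) + (+30.0) + (-10.1) = 61.4 kcal/mol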